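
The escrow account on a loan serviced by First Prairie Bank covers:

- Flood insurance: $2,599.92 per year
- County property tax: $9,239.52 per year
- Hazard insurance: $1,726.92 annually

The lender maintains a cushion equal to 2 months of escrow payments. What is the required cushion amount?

$2,261.06

Flood insurance = $2,599.92
County property tax = $9,239.52
Hazard insurance = $1,726.92
Combined annual = $2,599.92 + $9,239.52 + $1,726.92 = $13,566.36
Monthly = $13,566.36 / 12 = $1,130.53
Cushion = 2 × $1,130.53 = $2,261.06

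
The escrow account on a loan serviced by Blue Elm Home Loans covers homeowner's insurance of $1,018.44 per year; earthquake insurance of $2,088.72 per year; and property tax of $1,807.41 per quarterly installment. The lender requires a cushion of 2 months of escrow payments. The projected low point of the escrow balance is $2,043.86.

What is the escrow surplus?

Homeowner's insurance: $1,018.44
Earthquake insurance: $2,088.72
Property tax: $1,807.41 × 4 = $7,229.64
Annual escrow total = $1,018.44 + $2,088.72 + $7,229.64 = $10,336.80
Monthly escrow = $10,336.80 / 12 = $861.40
Cushion = 2 × $861.40 = $1,722.80
Excess over cushion: $2,043.86 − $1,722.80 = $321.06

$321.06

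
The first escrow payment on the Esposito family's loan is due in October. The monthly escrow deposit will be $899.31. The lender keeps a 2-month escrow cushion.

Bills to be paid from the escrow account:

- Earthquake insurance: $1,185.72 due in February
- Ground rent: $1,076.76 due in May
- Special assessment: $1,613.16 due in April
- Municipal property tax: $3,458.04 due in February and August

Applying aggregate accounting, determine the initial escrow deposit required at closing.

Cushion = 2 × $899.31 = $1,798.62
Trial balance (start $0, +$899.31 each month, − disbursements):
  Oct: +$899.31 → $899.31
  Nov: +$899.31 → $1,798.62
  Dec: +$899.31 → $2,697.93
  Jan: +$899.31 → $3,597.24
  Feb: +$899.31 − $4,643.76 → -$147.21
  Mar: +$899.31 → $752.10
  Apr: +$899.31 − $1,613.16 → $38.25
  May: +$899.31 − $1,076.76 → -$139.20
  Jun: +$899.31 → $760.11
  Jul: +$899.31 → $1,659.42
  Aug: +$899.31 − $3,458.04 → -$899.31
  Sep: +$899.31 → $0.00
Lowest trial balance = -$899.31 (Aug)
Initial deposit = cushion − low point = $1,798.62 − (-$899.31) = $2,697.93

$2,697.93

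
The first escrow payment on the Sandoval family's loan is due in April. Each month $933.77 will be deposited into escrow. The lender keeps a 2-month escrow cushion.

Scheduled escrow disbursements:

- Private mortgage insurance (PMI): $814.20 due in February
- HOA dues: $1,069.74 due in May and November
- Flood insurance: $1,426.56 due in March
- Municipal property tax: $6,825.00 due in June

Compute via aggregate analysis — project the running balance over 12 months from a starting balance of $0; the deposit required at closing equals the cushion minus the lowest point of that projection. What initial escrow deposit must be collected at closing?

Cushion = 2 × $933.77 = $1,867.54
Trial balance (start $0, +$933.77 each month, − disbursements):
  Apr: +$933.77 → $933.77
  May: +$933.77 − $1,069.74 → $797.80
  Jun: +$933.77 − $6,825.00 → -$5,093.43
  Jul: +$933.77 → -$4,159.66
  Aug: +$933.77 → -$3,225.89
  Sep: +$933.77 → -$2,292.12
  Oct: +$933.77 → -$1,358.35
  Nov: +$933.77 − $1,069.74 → -$1,494.32
  Dec: +$933.77 → -$560.55
  Jan: +$933.77 → $373.22
  Feb: +$933.77 − $814.20 → $492.79
  Mar: +$933.77 − $1,426.56 → $0.00
Lowest trial balance = -$5,093.43 (Jun)
Initial deposit = cushion − low point = $1,867.54 − (-$5,093.43) = $6,960.97

$6,960.97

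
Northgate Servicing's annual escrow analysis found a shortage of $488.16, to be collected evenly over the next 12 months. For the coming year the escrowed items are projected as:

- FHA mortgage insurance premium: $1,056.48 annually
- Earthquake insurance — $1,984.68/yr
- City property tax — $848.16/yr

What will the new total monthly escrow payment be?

FHA mortgage insurance premium = $1,056.48/yr
Earthquake insurance = $1,984.68/yr
City property tax = $848.16/yr
Total annual escrow = $1,056.48 + $1,984.68 + $848.16 = $3,889.32
Base monthly escrow = $3,889.32 ÷ 12 = $324.11
Monthly shortage recovery: $488.16 / 12 = $40.68
Adjusted monthly = $324.11 + $40.68 = $364.79

$364.79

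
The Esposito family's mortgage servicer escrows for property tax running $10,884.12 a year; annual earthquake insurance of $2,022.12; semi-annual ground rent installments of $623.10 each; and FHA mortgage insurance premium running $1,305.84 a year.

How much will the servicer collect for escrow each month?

Property tax = $10,884.12
Earthquake insurance = $2,022.12
Ground rent = $623.10 × 2 = $1,246.20
FHA mortgage insurance premium = $1,305.84
Combined annual = $15,458.28
Monthly escrow = $15,458.28 ÷ 12 = $1,288.19

$1,288.19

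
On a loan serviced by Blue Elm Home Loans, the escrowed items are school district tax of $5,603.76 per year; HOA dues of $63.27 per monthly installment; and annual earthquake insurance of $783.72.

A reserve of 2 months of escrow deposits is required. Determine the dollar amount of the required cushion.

$1,191.12

School district tax — $5,603.76/yr
HOA dues — $63.27 × 12 = $759.24/yr
Earthquake insurance — $783.72/yr
Total per year = $7,146.72
Base monthly escrow = $7,146.72 / 12 = $595.56
Required cushion = 2 × $595.56 = $1,191.12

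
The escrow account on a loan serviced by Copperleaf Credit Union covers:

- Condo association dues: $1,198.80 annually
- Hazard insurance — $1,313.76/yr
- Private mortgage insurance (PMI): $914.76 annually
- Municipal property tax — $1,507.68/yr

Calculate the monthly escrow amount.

Condo association dues: $1,198.80 annually
Hazard insurance: $1,313.76 annually
Private mortgage insurance (PMI): $914.76 annually
Municipal property tax: $1,507.68 annually
Annual escrow total = $1,198.80 + $1,313.76 + $914.76 + $1,507.68 = $4,935.00
Per month = $4,935.00 / 12 = $411.25

$411.25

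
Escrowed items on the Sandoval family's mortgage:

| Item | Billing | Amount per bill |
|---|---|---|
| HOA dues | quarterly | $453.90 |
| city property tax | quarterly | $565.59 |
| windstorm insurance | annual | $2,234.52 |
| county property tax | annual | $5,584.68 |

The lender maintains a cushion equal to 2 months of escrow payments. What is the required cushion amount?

HOA dues: $453.90 × 4 = $1,815.60/yr
City property tax: $565.59 × 4 = $2,262.36/yr
Windstorm insurance: $2,234.52/yr
County property tax: $5,584.68/yr
Total annual escrow = $11,897.16
Monthly = $11,897.16 ÷ 12 = $991.43
Cushion = 2 × $991.43 = $1,982.86

$1,982.86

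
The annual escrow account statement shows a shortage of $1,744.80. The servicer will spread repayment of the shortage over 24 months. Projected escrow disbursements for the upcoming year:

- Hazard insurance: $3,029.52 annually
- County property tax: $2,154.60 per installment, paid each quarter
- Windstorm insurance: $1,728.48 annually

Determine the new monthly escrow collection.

Hazard insurance = $3,029.52 per year
County property tax = $2,154.60 × 4 = $8,618.40 per year
Windstorm insurance = $1,728.48 per year
Total per year = $3,029.52 + $8,618.40 + $1,728.48 = $13,376.40
Monthly escrow = $13,376.40 ÷ 12 = $1,114.70
Monthly shortage recovery: $1,744.80 / 24 = $72.70
New monthly escrow = $1,114.70 + $72.70 = $1,187.40

$1,187.40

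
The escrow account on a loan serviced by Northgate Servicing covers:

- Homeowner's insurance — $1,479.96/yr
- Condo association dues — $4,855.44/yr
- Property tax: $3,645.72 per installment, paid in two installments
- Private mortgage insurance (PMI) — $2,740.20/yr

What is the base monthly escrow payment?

$1,363.92

Homeowner's insurance: $1,479.96
Condo association dues: $4,855.44
Property tax: $3,645.72 × 2 = $7,291.44
Private mortgage insurance (PMI): $2,740.20
Combined annual = $16,367.04
Base monthly escrow = $16,367.04 ÷ 12 = $1,363.92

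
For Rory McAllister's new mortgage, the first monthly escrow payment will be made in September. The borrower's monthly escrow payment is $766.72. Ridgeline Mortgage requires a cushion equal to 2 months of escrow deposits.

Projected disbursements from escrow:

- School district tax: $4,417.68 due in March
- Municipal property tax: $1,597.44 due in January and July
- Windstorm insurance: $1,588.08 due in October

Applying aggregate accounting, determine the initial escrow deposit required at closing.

Cushion = 2 × $766.72 = $1,533.44
Trial balance (start $0, +$766.72 each month, − disbursements):
  Sep: +$766.72 → $766.72
  Oct: +$766.72 − $1,588.08 → -$54.64
  Nov: +$766.72 → $712.08
  Dec: +$766.72 → $1,478.80
  Jan: +$766.72 − $1,597.44 → $648.08
  Feb: +$766.72 → $1,414.80
  Mar: +$766.72 − $4,417.68 → -$2,236.16
  Apr: +$766.72 → -$1,469.44
  May: +$766.72 → -$702.72
  Jun: +$766.72 → $64.00
  Jul: +$766.72 − $1,597.44 → -$766.72
  Aug: +$766.72 → $0.00
Lowest trial balance = -$2,236.16 (Mar)
Initial deposit = cushion − low point = $1,533.44 − (-$2,236.16) = $3,769.60

$3,769.60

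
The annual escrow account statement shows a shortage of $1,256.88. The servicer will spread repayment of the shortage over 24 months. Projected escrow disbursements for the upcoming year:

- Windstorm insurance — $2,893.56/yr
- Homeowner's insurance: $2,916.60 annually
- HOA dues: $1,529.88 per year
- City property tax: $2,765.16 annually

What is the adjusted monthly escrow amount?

$894.47

Windstorm insurance: $2,893.56
Homeowner's insurance: $2,916.60
HOA dues: $1,529.88
City property tax: $2,765.16
Total annual escrow = $10,105.20
Base monthly escrow = $10,105.20 ÷ 12 = $842.10
Shortage per month = $1,256.88 / 24 = $52.37
New monthly escrow = $842.10 + $52.37 = $894.47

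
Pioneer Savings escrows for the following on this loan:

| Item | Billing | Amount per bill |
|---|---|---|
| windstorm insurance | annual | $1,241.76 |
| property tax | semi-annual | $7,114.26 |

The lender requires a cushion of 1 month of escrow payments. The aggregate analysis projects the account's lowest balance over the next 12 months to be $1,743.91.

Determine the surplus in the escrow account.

$454.72

Windstorm insurance: $1,241.76
Property tax: $7,114.26 × 2 = $14,228.52
Yearly total = $15,470.28
Per month = $15,470.28 ÷ 12 = $1,289.19
Required cushion = 1 × $1,289.19 = $1,289.19
Excess over cushion: $1,743.91 − $1,289.19 = $454.72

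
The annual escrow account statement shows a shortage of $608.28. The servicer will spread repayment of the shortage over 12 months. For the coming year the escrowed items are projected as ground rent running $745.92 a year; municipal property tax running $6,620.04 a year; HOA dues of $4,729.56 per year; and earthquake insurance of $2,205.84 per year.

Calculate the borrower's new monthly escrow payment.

Ground rent — $745.92
Municipal property tax — $6,620.04
HOA dues — $4,729.56
Earthquake insurance — $2,205.84
Total annual escrow = $14,301.36
Per month = $14,301.36 / 12 = $1,191.78
Shortage per month = $608.28 ÷ 12 = $50.69
Adjusted monthly = $1,191.78 + $50.69 = $1,242.47

$1,242.47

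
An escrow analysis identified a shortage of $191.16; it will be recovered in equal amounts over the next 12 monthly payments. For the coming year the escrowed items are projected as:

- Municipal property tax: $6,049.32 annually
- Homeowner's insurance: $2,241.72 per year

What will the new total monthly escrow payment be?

Municipal property tax: $6,049.32/yr
Homeowner's insurance: $2,241.72/yr
Yearly total = $8,291.04
Per month = $8,291.04 ÷ 12 = $690.92
Monthly shortage recovery: $191.16 / 12 = $15.93
Adjusted monthly = $690.92 + $15.93 = $706.85

$706.85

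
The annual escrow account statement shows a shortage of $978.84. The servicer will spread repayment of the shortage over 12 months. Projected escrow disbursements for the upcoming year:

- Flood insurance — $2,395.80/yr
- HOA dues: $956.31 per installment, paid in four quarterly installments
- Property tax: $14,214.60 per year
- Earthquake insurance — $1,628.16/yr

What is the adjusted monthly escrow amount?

Flood insurance = $2,395.80
HOA dues = $956.31 × 4 = $3,825.24
Property tax = $14,214.60
Earthquake insurance = $1,628.16
Combined annual = $22,063.80
Monthly = $22,063.80 / 12 = $1,838.65
Shortage per month = $978.84 / 12 = $81.57
Adjusted monthly = $1,838.65 + $81.57 = $1,920.22

$1,920.22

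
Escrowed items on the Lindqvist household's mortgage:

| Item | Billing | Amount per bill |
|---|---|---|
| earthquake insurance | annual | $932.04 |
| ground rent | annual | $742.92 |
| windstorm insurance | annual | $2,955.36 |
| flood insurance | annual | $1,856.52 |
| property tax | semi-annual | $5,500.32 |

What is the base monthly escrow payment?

$1,457.29

Earthquake insurance = $932.04 per year
Ground rent = $742.92 per year
Windstorm insurance = $2,955.36 per year
Flood insurance = $1,856.52 per year
Property tax = $5,500.32 × 2 = $11,000.64 per year
Annual escrow total = $932.04 + $742.92 + $2,955.36 + $1,856.52 + $11,000.64 = $17,487.48
Per month = $17,487.48 ÷ 12 = $1,457.29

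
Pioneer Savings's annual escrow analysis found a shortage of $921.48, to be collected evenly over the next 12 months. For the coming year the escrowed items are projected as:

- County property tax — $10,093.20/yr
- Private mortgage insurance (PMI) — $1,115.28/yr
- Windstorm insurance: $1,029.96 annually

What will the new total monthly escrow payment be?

$1,096.66

County property tax: $10,093.20 per year
Private mortgage insurance (PMI): $1,115.28 per year
Windstorm insurance: $1,029.96 per year
Annual escrow total = $10,093.20 + $1,115.28 + $1,029.96 = $12,238.44
Monthly = $12,238.44 / 12 = $1,019.87
Shortage per month = $921.48 ÷ 12 = $76.79
Adjusted monthly = $1,019.87 + $76.79 = $1,096.66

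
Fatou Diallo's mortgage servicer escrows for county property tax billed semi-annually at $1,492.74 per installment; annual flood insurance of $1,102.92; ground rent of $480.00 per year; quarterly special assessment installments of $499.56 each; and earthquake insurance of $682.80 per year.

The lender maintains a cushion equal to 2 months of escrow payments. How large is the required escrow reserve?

County property tax: $1,492.74 × 2 = $2,985.48 per year
Flood insurance: $1,102.92 per year
Ground rent: $480.00 per year
Special assessment: $499.56 × 4 = $1,998.24 per year
Earthquake insurance: $682.80 per year
Annual escrow total = $2,985.48 + $1,102.92 + $480.00 + $1,998.24 + $682.80 = $7,249.44
Monthly = $7,249.44 ÷ 12 = $604.12
Cushion = 2 × $604.12 = $1,208.24

$1,208.24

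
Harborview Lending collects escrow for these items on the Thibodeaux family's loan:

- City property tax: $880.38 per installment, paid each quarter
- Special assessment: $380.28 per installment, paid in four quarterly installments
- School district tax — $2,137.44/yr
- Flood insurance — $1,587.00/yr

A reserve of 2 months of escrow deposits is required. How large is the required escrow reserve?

$1,461.18

City property tax: $880.38 × 4 = $3,521.52/yr
Special assessment: $380.28 × 4 = $1,521.12/yr
School district tax: $2,137.44/yr
Flood insurance: $1,587.00/yr
Yearly total = $8,767.08
Monthly = $8,767.08 / 12 = $730.59
Cushion = 2 × $730.59 = $1,461.18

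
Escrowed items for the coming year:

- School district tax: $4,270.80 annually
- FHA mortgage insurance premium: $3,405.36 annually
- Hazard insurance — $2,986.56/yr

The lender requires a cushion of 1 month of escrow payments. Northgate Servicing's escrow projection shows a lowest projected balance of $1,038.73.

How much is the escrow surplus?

School district tax — $4,270.80/yr
FHA mortgage insurance premium — $3,405.36/yr
Hazard insurance — $2,986.56/yr
Yearly total = $4,270.80 + $3,405.36 + $2,986.56 = $10,662.72
Monthly escrow = $10,662.72 / 12 = $888.56
Cushion = 1 × $888.56 = $888.56
Surplus = $1,038.73 − $888.56 = $150.17

$150.17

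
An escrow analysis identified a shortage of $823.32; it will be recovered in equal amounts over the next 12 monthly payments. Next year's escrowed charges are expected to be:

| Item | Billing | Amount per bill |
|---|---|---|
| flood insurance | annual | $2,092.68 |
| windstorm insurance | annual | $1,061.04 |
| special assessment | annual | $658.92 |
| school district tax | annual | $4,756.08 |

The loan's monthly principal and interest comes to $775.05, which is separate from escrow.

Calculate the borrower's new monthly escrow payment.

Flood insurance: $2,092.68 annually
Windstorm insurance: $1,061.04 annually
Special assessment: $658.92 annually
School district tax: $4,756.08 annually
Annual escrow total = $2,092.68 + $1,061.04 + $658.92 + $4,756.08 = $8,568.72
Per month = $8,568.72 / 12 = $714.06
Monthly shortage recovery: $823.32 / 12 = $68.61
Adjusted monthly = $714.06 + $68.61 = $782.67

$782.67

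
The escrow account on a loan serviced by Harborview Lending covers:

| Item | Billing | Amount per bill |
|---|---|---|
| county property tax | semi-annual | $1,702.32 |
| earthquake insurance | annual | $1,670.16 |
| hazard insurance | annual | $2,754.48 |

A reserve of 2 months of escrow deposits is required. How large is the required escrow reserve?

County property tax = $1,702.32 × 2 = $3,404.64 per year
Earthquake insurance = $1,670.16 per year
Hazard insurance = $2,754.48 per year
Total per year = $3,404.64 + $1,670.16 + $2,754.48 = $7,829.28
Monthly = $7,829.28 / 12 = $652.44
Cushion = 2 × $652.44 = $1,304.88

$1,304.88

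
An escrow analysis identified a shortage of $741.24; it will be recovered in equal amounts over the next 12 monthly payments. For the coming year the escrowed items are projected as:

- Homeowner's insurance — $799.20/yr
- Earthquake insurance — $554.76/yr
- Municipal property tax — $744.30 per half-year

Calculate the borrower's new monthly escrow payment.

Homeowner's insurance = $799.20 annually
Earthquake insurance = $554.76 annually
Municipal property tax = $744.30 × 2 = $1,488.60 annually
Annual escrow total = $2,842.56
Base monthly escrow = $2,842.56 / 12 = $236.88
Shortage per month = $741.24 / 12 = $61.77
Adjusted monthly = $236.88 + $61.77 = $298.65

$298.65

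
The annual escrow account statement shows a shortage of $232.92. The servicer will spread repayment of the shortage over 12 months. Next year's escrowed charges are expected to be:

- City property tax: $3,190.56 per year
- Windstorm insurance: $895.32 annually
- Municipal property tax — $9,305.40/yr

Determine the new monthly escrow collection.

$1,135.35

City property tax — $3,190.56/yr
Windstorm insurance — $895.32/yr
Municipal property tax — $9,305.40/yr
Total annual escrow = $3,190.56 + $895.32 + $9,305.40 = $13,391.28
Per month = $13,391.28 ÷ 12 = $1,115.94
Monthly shortage recovery: $232.92 / 12 = $19.41
New monthly escrow = $1,115.94 + $19.41 = $1,135.35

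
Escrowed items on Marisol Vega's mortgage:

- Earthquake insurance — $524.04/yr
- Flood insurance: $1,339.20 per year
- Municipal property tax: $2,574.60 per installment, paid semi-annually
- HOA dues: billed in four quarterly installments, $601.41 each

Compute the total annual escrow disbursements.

Earthquake insurance = $524.04
Flood insurance = $1,339.20
Municipal property tax = $2,574.60 × 2 = $5,149.20
HOA dues = $601.41 × 4 = $2,405.64
Total per year = $524.04 + $1,339.20 + $5,149.20 + $2,405.64 = $9,418.08

$9,418.08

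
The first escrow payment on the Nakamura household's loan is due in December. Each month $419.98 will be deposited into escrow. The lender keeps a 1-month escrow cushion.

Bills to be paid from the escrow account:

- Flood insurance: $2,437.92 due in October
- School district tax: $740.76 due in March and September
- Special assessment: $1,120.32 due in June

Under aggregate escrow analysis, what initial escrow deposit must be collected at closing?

$839.96

Cushion = 1 × $419.98 = $419.98
Trial balance (start $0, +$419.98 each month, − disbursements):
  Dec: +$419.98 → $419.98
  Jan: +$419.98 → $839.96
  Feb: +$419.98 → $1,259.94
  Mar: +$419.98 − $740.76 → $939.16
  Apr: +$419.98 → $1,359.14
  May: +$419.98 → $1,779.12
  Jun: +$419.98 − $1,120.32 → $1,078.78
  Jul: +$419.98 → $1,498.76
  Aug: +$419.98 → $1,918.74
  Sep: +$419.98 − $740.76 → $1,597.96
  Oct: +$419.98 − $2,437.92 → -$419.98
  Nov: +$419.98 → $0.00
Lowest trial balance = -$419.98 (Oct)
Initial deposit = cushion − low point = $419.98 − (-$419.98) = $839.96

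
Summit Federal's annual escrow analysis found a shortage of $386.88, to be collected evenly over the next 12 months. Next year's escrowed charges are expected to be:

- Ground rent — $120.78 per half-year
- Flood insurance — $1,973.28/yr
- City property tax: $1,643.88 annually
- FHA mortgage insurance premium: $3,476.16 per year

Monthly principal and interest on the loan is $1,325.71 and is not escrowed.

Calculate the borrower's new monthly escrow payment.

Ground rent — $120.78 × 2 = $241.56 annually
Flood insurance — $1,973.28 annually
City property tax — $1,643.88 annually
FHA mortgage insurance premium — $3,476.16 annually
Yearly total = $241.56 + $1,973.28 + $1,643.88 + $3,476.16 = $7,334.88
Base monthly escrow = $7,334.88 ÷ 12 = $611.24
Monthly shortage recovery: $386.88 ÷ 12 = $32.24
Adjusted monthly = $611.24 + $32.24 = $643.48

$643.48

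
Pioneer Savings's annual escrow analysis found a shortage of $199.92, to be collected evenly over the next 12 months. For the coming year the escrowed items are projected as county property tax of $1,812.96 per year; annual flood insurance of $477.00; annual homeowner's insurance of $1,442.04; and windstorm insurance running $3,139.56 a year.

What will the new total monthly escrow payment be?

$589.29

County property tax: $1,812.96/yr
Flood insurance: $477.00/yr
Homeowner's insurance: $1,442.04/yr
Windstorm insurance: $3,139.56/yr
Total annual escrow = $1,812.96 + $477.00 + $1,442.04 + $3,139.56 = $6,871.56
Per month = $6,871.56 / 12 = $572.63
Shortage per month = $199.92 / 12 = $16.66
New monthly escrow = $572.63 + $16.66 = $589.29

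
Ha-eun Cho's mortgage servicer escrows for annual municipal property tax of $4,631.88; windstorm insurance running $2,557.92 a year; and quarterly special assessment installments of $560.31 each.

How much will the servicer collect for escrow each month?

$785.92

Municipal property tax: $4,631.88
Windstorm insurance: $2,557.92
Special assessment: $560.31 × 4 = $2,241.24
Total per year = $9,431.04
Per month = $9,431.04 / 12 = $785.92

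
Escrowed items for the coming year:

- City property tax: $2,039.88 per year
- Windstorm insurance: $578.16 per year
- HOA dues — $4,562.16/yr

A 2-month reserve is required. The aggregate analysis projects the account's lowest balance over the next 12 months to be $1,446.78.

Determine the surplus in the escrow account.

City property tax: $2,039.88
Windstorm insurance: $578.16
HOA dues: $4,562.16
Total per year = $7,180.20
Monthly escrow = $7,180.20 / 12 = $598.35
Cushion = 2 × $598.35 = $1,196.70
Surplus = $1,446.78 − $1,196.70 = $250.08

$250.08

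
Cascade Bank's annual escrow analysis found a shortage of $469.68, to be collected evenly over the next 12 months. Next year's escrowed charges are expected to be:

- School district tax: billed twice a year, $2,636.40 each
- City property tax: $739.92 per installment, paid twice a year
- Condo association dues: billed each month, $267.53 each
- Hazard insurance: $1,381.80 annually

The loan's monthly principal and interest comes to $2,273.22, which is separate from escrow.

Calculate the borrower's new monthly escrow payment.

$984.54

School district tax: $2,636.40 × 2 = $5,272.80 per year
City property tax: $739.92 × 2 = $1,479.84 per year
Condo association dues: $267.53 × 12 = $3,210.36 per year
Hazard insurance: $1,381.80 per year
Total per year = $11,344.80
Per month = $11,344.80 / 12 = $945.40
Monthly shortage recovery: $469.68 / 12 = $39.14
New monthly escrow = $945.40 + $39.14 = $984.54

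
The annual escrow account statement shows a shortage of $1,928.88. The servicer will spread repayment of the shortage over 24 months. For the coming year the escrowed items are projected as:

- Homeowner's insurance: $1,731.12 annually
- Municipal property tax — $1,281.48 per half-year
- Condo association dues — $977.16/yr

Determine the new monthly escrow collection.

$519.64

Homeowner's insurance: $1,731.12/yr
Municipal property tax: $1,281.48 × 2 = $2,562.96/yr
Condo association dues: $977.16/yr
Total per year = $5,271.24
Base monthly escrow = $5,271.24 / 12 = $439.27
Shortage spread = $1,928.88 / 24 = $80.37/mo
New monthly escrow = $439.27 + $80.37 = $519.64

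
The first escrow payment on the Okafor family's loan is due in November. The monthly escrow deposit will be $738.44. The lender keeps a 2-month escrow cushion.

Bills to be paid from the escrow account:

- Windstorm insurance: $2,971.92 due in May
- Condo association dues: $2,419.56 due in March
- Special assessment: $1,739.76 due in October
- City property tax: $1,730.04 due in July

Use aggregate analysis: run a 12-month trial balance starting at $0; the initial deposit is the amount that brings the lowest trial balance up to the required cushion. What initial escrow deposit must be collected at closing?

$1,952.44

Cushion = 2 × $738.44 = $1,476.88
Trial balance (start $0, +$738.44 each month, − disbursements):
  Nov: +$738.44 → $738.44
  Dec: +$738.44 → $1,476.88
  Jan: +$738.44 → $2,215.32
  Feb: +$738.44 → $2,953.76
  Mar: +$738.44 − $2,419.56 → $1,272.64
  Apr: +$738.44 → $2,011.08
  May: +$738.44 − $2,971.92 → -$222.40
  Jun: +$738.44 → $516.04
  Jul: +$738.44 − $1,730.04 → -$475.56
  Aug: +$738.44 → $262.88
  Sep: +$738.44 → $1,001.32
  Oct: +$738.44 − $1,739.76 → $0.00
Lowest trial balance = -$475.56 (Jul)
Initial deposit = cushion − low point = $1,476.88 − (-$475.56) = $1,952.44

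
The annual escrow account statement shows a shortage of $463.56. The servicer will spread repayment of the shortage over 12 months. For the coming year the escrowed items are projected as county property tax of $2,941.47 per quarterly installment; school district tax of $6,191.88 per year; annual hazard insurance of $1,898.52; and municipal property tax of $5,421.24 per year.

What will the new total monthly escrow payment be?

$2,145.09

County property tax = $2,941.47 × 4 = $11,765.88/yr
School district tax = $6,191.88/yr
Hazard insurance = $1,898.52/yr
Municipal property tax = $5,421.24/yr
Combined annual = $25,277.52
Monthly escrow = $25,277.52 ÷ 12 = $2,106.46
Shortage per month = $463.56 ÷ 12 = $38.63
New monthly escrow = $2,106.46 + $38.63 = $2,145.09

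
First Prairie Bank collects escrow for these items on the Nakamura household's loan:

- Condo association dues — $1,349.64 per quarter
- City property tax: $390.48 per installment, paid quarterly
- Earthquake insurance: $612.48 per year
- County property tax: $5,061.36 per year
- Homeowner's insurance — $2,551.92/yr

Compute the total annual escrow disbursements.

$15,186.24

Condo association dues = $1,349.64 × 4 = $5,398.56/yr
City property tax = $390.48 × 4 = $1,561.92/yr
Earthquake insurance = $612.48/yr
County property tax = $5,061.36/yr
Homeowner's insurance = $2,551.92/yr
Total annual escrow = $15,186.24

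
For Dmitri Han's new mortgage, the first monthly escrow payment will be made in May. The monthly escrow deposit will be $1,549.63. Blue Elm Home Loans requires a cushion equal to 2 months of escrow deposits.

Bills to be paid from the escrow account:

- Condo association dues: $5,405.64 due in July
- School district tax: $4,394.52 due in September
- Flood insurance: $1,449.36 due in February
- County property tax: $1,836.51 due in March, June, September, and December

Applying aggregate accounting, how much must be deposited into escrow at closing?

Cushion = 2 × $1,549.63 = $3,099.26
Trial balance (start $0, +$1,549.63 each month, − disbursements):
  May: +$1,549.63 → $1,549.63
  Jun: +$1,549.63 − $1,836.51 → $1,262.75
  Jul: +$1,549.63 − $5,405.64 → -$2,593.26
  Aug: +$1,549.63 → -$1,043.63
  Sep: +$1,549.63 − $6,231.03 → -$5,725.03
  Oct: +$1,549.63 → -$4,175.40
  Nov: +$1,549.63 → -$2,625.77
  Dec: +$1,549.63 − $1,836.51 → -$2,912.65
  Jan: +$1,549.63 → -$1,363.02
  Feb: +$1,549.63 − $1,449.36 → -$1,262.75
  Mar: +$1,549.63 − $1,836.51 → -$1,549.63
  Apr: +$1,549.63 → $0.00
Lowest trial balance = -$5,725.03 (Sep)
Initial deposit = cushion − low point = $3,099.26 − (-$5,725.03) = $8,824.29

$8,824.29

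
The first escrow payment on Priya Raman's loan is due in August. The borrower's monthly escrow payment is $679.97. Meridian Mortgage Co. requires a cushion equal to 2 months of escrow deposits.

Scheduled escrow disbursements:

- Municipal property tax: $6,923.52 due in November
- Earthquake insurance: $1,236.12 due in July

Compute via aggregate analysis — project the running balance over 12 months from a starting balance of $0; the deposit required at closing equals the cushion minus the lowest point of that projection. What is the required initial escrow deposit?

$5,563.58

Cushion = 2 × $679.97 = $1,359.94
Trial balance (start $0, +$679.97 each month, − disbursements):
  Aug: +$679.97 → $679.97
  Sep: +$679.97 → $1,359.94
  Oct: +$679.97 → $2,039.91
  Nov: +$679.97 − $6,923.52 → -$4,203.64
  Dec: +$679.97 → -$3,523.67
  Jan: +$679.97 → -$2,843.70
  Feb: +$679.97 → -$2,163.73
  Mar: +$679.97 → -$1,483.76
  Apr: +$679.97 → -$803.79
  May: +$679.97 → -$123.82
  Jun: +$679.97 → $556.15
  Jul: +$679.97 − $1,236.12 → $0.00
Lowest trial balance = -$4,203.64 (Nov)
Initial deposit = cushion − low point = $1,359.94 − (-$4,203.64) = $5,563.58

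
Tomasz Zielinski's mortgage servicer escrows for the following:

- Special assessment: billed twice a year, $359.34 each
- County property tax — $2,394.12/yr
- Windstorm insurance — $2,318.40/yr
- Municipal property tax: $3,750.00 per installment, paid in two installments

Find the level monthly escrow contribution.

Special assessment — $359.34 × 2 = $718.68/yr
County property tax — $2,394.12/yr
Windstorm insurance — $2,318.40/yr
Municipal property tax — $3,750.00 × 2 = $7,500.00/yr
Total annual escrow = $12,931.20
Per month = $12,931.20 / 12 = $1,077.60

$1,077.60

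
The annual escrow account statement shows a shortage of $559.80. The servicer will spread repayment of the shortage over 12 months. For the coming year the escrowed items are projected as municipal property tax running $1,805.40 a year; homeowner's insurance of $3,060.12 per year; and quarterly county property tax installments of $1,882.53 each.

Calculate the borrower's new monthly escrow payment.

Municipal property tax: $1,805.40/yr
Homeowner's insurance: $3,060.12/yr
County property tax: $1,882.53 × 4 = $7,530.12/yr
Total per year = $12,395.64
Base monthly escrow = $12,395.64 ÷ 12 = $1,032.97
Shortage spread = $559.80 ÷ 12 = $46.65/mo
Adjusted monthly = $1,032.97 + $46.65 = $1,079.62

$1,079.62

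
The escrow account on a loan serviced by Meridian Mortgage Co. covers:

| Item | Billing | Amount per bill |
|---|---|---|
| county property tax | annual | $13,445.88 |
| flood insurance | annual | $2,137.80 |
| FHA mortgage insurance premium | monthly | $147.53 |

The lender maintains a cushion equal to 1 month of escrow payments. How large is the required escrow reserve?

$1,446.17

County property tax — $13,445.88/yr
Flood insurance — $2,137.80/yr
FHA mortgage insurance premium — $147.53 × 12 = $1,770.36/yr
Total annual escrow = $17,354.04
Monthly = $17,354.04 ÷ 12 = $1,446.17
Reserve = 1 × $1,446.17 = $1,446.17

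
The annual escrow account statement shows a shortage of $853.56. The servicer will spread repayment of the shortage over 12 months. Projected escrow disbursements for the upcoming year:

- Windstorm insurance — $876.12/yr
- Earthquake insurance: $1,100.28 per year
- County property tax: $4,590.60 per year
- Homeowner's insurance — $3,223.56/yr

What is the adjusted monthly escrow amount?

Windstorm insurance = $876.12/yr
Earthquake insurance = $1,100.28/yr
County property tax = $4,590.60/yr
Homeowner's insurance = $3,223.56/yr
Yearly total = $876.12 + $1,100.28 + $4,590.60 + $3,223.56 = $9,790.56
Monthly escrow = $9,790.56 ÷ 12 = $815.88
Shortage per month = $853.56 ÷ 12 = $71.13
New monthly escrow = $815.88 + $71.13 = $887.01

$887.01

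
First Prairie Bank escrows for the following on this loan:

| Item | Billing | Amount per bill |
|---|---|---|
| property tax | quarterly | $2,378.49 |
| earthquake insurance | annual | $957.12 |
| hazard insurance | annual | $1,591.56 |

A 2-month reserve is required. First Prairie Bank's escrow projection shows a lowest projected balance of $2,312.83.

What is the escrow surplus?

Property tax: $2,378.49 × 4 = $9,513.96 annually
Earthquake insurance: $957.12 annually
Hazard insurance: $1,591.56 annually
Total annual escrow = $9,513.96 + $957.12 + $1,591.56 = $12,062.64
Monthly escrow = $12,062.64 / 12 = $1,005.22
Required cushion = 2 × $1,005.22 = $2,010.44
Surplus = $2,312.83 − $2,010.44 = $302.39

$302.39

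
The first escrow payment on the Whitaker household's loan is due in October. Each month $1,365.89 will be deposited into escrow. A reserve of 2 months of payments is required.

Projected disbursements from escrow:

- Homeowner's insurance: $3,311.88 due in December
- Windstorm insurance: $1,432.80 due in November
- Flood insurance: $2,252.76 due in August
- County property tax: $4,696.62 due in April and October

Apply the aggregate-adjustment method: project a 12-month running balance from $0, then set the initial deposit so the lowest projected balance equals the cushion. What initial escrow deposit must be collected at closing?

$8,075.41

Cushion = 2 × $1,365.89 = $2,731.78
Trial balance (start $0, +$1,365.89 each month, − disbursements):
  Oct: +$1,365.89 − $4,696.62 → -$3,330.73
  Nov: +$1,365.89 − $1,432.80 → -$3,397.64
  Dec: +$1,365.89 − $3,311.88 → -$5,343.63
  Jan: +$1,365.89 → -$3,977.74
  Feb: +$1,365.89 → -$2,611.85
  Mar: +$1,365.89 → -$1,245.96
  Apr: +$1,365.89 − $4,696.62 → -$4,576.69
  May: +$1,365.89 → -$3,210.80
  Jun: +$1,365.89 → -$1,844.91
  Jul: +$1,365.89 → -$479.02
  Aug: +$1,365.89 − $2,252.76 → -$1,365.89
  Sep: +$1,365.89 → $0.00
Lowest trial balance = -$5,343.63 (Dec)
Initial deposit = cushion − low point = $2,731.78 − (-$5,343.63) = $8,075.41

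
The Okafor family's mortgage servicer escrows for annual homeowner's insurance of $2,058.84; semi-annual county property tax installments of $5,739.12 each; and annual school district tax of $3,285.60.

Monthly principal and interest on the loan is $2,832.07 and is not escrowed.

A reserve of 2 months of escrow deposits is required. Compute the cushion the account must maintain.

Homeowner's insurance: $2,058.84 per year
County property tax: $5,739.12 × 2 = $11,478.24 per year
School district tax: $3,285.60 per year
Combined annual = $16,822.68
Per month = $16,822.68 ÷ 12 = $1,401.89
Reserve = 2 × $1,401.89 = $2,803.78

$2,803.78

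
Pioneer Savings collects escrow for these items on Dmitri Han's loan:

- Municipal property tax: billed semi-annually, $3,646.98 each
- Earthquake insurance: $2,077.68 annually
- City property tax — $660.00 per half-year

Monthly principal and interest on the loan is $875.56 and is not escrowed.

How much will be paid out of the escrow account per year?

Municipal property tax — $3,646.98 × 2 = $7,293.96
Earthquake insurance — $2,077.68
City property tax — $660.00 × 2 = $1,320.00
Combined annual = $10,691.64

$10,691.64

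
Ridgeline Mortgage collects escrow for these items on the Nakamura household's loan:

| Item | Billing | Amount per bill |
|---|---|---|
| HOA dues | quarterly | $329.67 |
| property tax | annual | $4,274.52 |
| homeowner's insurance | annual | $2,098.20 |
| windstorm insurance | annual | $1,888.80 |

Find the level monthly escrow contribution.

$798.35

HOA dues — $329.67 × 4 = $1,318.68
Property tax — $4,274.52
Homeowner's insurance — $2,098.20
Windstorm insurance — $1,888.80
Total annual escrow = $1,318.68 + $4,274.52 + $2,098.20 + $1,888.80 = $9,580.20
Per month = $9,580.20 / 12 = $798.35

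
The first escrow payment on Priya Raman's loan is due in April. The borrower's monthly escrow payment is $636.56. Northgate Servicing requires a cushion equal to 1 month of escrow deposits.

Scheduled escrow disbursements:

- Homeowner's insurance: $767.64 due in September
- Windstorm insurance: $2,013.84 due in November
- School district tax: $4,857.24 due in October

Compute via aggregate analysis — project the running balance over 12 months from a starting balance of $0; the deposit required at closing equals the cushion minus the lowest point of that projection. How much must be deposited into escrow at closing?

Cushion = 1 × $636.56 = $636.56
Trial balance (start $0, +$636.56 each month, − disbursements):
  Apr: +$636.56 → $636.56
  May: +$636.56 → $1,273.12
  Jun: +$636.56 → $1,909.68
  Jul: +$636.56 → $2,546.24
  Aug: +$636.56 → $3,182.80
  Sep: +$636.56 − $767.64 → $3,051.72
  Oct: +$636.56 − $4,857.24 → -$1,168.96
  Nov: +$636.56 − $2,013.84 → -$2,546.24
  Dec: +$636.56 → -$1,909.68
  Jan: +$636.56 → -$1,273.12
  Feb: +$636.56 → -$636.56
  Mar: +$636.56 → $0.00
Lowest trial balance = -$2,546.24 (Nov)
Initial deposit = cushion − low point = $636.56 − (-$2,546.24) = $3,182.80

$3,182.80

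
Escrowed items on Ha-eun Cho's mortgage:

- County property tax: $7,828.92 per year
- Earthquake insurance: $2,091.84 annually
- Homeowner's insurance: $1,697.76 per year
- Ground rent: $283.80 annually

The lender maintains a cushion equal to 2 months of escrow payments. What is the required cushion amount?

$1,983.72

County property tax: $7,828.92 per year
Earthquake insurance: $2,091.84 per year
Homeowner's insurance: $1,697.76 per year
Ground rent: $283.80 per year
Total annual escrow = $7,828.92 + $2,091.84 + $1,697.76 + $283.80 = $11,902.32
Base monthly escrow = $11,902.32 ÷ 12 = $991.86
Required cushion = 2 × $991.86 = $1,983.72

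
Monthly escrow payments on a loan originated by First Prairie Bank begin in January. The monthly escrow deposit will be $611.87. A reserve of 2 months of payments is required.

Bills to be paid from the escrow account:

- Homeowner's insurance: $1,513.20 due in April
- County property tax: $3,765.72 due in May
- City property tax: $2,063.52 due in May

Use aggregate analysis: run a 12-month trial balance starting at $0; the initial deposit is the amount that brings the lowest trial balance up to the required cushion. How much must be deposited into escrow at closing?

$5,506.83

Cushion = 2 × $611.87 = $1,223.74
Trial balance (start $0, +$611.87 each month, − disbursements):
  Jan: +$611.87 → $611.87
  Feb: +$611.87 → $1,223.74
  Mar: +$611.87 → $1,835.61
  Apr: +$611.87 − $1,513.20 → $934.28
  May: +$611.87 − $5,829.24 → -$4,283.09
  Jun: +$611.87 → -$3,671.22
  Jul: +$611.87 → -$3,059.35
  Aug: +$611.87 → -$2,447.48
  Sep: +$611.87 → -$1,835.61
  Oct: +$611.87 → -$1,223.74
  Nov: +$611.87 → -$611.87
  Dec: +$611.87 → $0.00
Lowest trial balance = -$4,283.09 (May)
Initial deposit = cushion − low point = $1,223.74 − (-$4,283.09) = $5,506.83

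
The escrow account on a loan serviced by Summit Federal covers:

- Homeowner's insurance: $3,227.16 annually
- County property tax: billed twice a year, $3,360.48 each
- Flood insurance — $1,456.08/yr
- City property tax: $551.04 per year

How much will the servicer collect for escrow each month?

Homeowner's insurance = $3,227.16/yr
County property tax = $3,360.48 × 2 = $6,720.96/yr
Flood insurance = $1,456.08/yr
City property tax = $551.04/yr
Total annual escrow = $3,227.16 + $6,720.96 + $1,456.08 + $551.04 = $11,955.24
Base monthly escrow = $11,955.24 ÷ 12 = $996.27

$996.27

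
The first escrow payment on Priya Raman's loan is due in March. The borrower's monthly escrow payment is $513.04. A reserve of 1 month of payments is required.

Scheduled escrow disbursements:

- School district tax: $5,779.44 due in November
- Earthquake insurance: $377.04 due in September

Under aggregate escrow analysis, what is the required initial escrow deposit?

$2,052.16

Cushion = 1 × $513.04 = $513.04
Trial balance (start $0, +$513.04 each month, − disbursements):
  Mar: +$513.04 → $513.04
  Apr: +$513.04 → $1,026.08
  May: +$513.04 → $1,539.12
  Jun: +$513.04 → $2,052.16
  Jul: +$513.04 → $2,565.20
  Aug: +$513.04 → $3,078.24
  Sep: +$513.04 − $377.04 → $3,214.24
  Oct: +$513.04 → $3,727.28
  Nov: +$513.04 − $5,779.44 → -$1,539.12
  Dec: +$513.04 → -$1,026.08
  Jan: +$513.04 → -$513.04
  Feb: +$513.04 → $0.00
Lowest trial balance = -$1,539.12 (Nov)
Initial deposit = cushion − low point = $513.04 − (-$1,539.12) = $2,052.16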